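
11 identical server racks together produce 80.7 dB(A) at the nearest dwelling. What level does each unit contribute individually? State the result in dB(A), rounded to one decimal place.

For N identical incoherent sources L_total = L₁ + 10·log₁₀ N, so L₁ = 80.7 − 10·log₁₀(11) = 80.7 − 10.414.

70.3 dB(A)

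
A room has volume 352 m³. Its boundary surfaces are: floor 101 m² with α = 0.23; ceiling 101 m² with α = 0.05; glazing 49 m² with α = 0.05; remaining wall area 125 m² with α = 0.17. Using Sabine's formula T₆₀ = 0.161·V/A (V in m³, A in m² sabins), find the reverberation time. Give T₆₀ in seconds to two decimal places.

1.09 s

Total absorption A = 101·0.23 + 101·0.05 + 49·0.05 + 125·0.17 = 51.98 m² sabins.
T₆₀ = 0.161·V/A = 0.161·352/51.98 = 1.090 s.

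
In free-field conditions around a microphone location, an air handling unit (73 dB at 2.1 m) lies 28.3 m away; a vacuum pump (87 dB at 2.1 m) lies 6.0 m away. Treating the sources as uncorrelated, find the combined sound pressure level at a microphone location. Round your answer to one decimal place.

First find each source's level at the receiver (point-source: −20·log₁₀(r/r_ref)), then combine on an intensity basis.
air handling unit: 73 − 20·log₁₀(28.3/2.1) = 73 − 22.59 = 50.41 dB.
vacuum pump: 87 − 20·log₁₀(6.0/2.1) = 87 − 9.12 = 77.88 dB.
Σ 10^(L/10) = 6.151e+07 → L_total = 10·log₁₀(6.151e+07) = 77.89 dB.

77.9 dB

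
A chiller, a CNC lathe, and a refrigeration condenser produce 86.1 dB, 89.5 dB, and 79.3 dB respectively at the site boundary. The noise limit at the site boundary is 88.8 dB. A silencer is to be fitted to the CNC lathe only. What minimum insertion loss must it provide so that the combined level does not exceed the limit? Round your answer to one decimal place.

The untreated sources together contribute 10^(86.1/10) + 10^(79.3/10) = 4.925e+08, i.e. 86.92 dB.
The limit corresponds to 10^(88.8/10) = 7.586e+08; subtracting the fixed part leaves 2.661e+08 for the CNC lathe, i.e. 84.25 dB.
So the CNC lathe must be reduced from 89.5 to 84.25 dB: IL = 5.25 dB.

5.2 dB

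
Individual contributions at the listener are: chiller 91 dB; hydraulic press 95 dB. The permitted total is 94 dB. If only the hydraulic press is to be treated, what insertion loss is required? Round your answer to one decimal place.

Fixed contribution from the other source: Σ 10^(L/10) = 10^(91/10) = 1.259e+09 (91.00 dB).
To meet 94 dB overall, the treated hydraulic press may contribute at most 10^(94/10) − 1.259e+09 = 1.253e+09, i.e. 90.98 dB.
So the hydraulic press must be reduced from 95 to 90.98 dB: IL = 4.02 dB.

4.0 dB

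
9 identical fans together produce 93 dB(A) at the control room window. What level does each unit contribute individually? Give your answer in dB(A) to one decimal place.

For N identical incoherent sources L_total = L₁ + 10·log₁₀ N, so L₁ = 93 − 10·log₁₀(9) = 93 − 9.542.

83.5 dB(A)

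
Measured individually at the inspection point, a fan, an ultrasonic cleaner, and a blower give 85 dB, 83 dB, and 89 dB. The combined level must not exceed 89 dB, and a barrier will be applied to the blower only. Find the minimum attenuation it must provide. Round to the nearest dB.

5 dB

Fixed contribution from the other sources: Σ 10^(L/10) = 10^(85/10) + 10^(83/10) = 5.158e+08 (87.12 dB).
To meet 89 dB overall, the treated blower may contribute at most 10^(89/10) − 5.158e+08 = 2.786e+08, i.e. 84.45 dB.
Required insertion loss = 89 − 84.45 = 4.55 dB.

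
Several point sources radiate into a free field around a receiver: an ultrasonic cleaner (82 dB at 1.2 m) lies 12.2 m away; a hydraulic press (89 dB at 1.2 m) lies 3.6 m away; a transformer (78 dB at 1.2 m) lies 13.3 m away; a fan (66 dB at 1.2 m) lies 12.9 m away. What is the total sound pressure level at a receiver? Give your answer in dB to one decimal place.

Apply inverse-square spreading to bring every level to the receiver, then sum 10^(L/10).
ultrasonic cleaner: 82 − 20·log₁₀(12.2/1.2) = 82 − 20.14 = 61.86 dB.
hydraulic press: 89 − 20·log₁₀(3.6/1.2) = 89 − 9.54 = 79.46 dB.
transformer: 78 − 20·log₁₀(13.3/1.2) = 78 − 20.89 = 57.11 dB.
fan: 66 − 20·log₁₀(12.9/1.2) = 66 − 20.63 = 45.37 dB.
Σ 10^(L/10) = 9.034e+07 → L_total = 10·log₁₀(9.034e+07) = 79.56 dB.

79.6 dB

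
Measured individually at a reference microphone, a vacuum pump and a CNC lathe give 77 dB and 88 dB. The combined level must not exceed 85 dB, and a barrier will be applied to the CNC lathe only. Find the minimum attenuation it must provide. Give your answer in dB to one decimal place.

Everything except the CNC lathe sums to 10^(77/10) = 5.012e+07 in linear terms, 77.00 dB.
To meet 85 dB overall, the treated CNC lathe may contribute at most 10^(85/10) − 5.012e+07 = 2.661e+08, i.e. 84.25 dB.
So the CNC lathe must be reduced from 88 to 84.25 dB: IL = 3.75 dB.

3.7 dB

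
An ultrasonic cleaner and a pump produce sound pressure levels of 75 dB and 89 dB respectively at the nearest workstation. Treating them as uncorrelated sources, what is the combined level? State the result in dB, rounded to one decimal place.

89.2 dB

Incoherent sources combine by intensity addition: L_total = 10·log₁₀(Σ 10^(L_i/10)).
Σ 10^(L/10) = 10^(75/10) + 10^(89/10) = 8.260e+08.
L_total = 10·log₁₀(8.260e+08) = 89.17 dB.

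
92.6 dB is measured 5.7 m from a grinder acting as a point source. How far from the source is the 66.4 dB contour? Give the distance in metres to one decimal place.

116.4 m

Point-source spreading drops the level by 20·log₁₀(r₂/r₁); inverting, r₂/r₁ = 10^(ΔL/20).
r₂ = 5.7·10^((92.6−66.4)/20) = 5.7·10^(26.2/20) = 116.38 m.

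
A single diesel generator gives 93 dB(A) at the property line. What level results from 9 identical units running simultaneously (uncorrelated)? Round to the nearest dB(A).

L_total = L₁ + 10·log₁₀ N for N identical incoherent sources.
L_total = 93 + 10·log₁₀(9) = 93 + 9.542 = 102.54 dB(A).

103 dB(A)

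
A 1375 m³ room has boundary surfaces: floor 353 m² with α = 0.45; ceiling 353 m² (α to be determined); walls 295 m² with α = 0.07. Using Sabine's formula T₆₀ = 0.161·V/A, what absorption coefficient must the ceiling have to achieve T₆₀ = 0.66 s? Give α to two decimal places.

Required total absorption A = 0.161·1375/0.66 = 335.42 m².
Absorption from the other surfaces = 353·0.45 + 295·0.07 = 179.50 m², so the ceiling must supply 155.92 m² over 353 m².
α = 155.92/353 = 0.442.

0.44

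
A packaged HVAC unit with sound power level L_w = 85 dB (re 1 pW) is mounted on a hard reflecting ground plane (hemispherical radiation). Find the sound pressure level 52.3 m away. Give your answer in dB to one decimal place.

L_p = L_w − 10·log₁₀(2π·r²) with r = 52.3 m.
2π·r² = 1.719e+04 m², 10·log₁₀ of that is 42.352 dB.
L_p = 85 − 42.352 = 42.65 dB.

42.6 dB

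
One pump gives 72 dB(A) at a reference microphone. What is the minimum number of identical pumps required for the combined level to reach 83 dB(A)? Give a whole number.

13

Need L₁ + 10·log₁₀ N ≥ 83, i.e. log₁₀ N ≥ 1.10.
N ≥ 10^(11.0/10) = 12.589, so N = 13.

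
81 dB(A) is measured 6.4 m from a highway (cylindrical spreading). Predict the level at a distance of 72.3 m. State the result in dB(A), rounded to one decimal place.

For a line source, L₂ = L₁ − 10·log₁₀(r₂/r₁).
L₂ = 81 − 10·log₁₀(72.3/6.4) = 81 − 10.530 = 70.47 dB(A).

70.5 dB(A)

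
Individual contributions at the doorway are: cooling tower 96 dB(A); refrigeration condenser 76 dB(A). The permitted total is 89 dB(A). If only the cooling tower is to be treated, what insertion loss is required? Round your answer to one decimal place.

7.2 dB

Everything except the cooling tower sums to 10^(76/10) = 3.981e+07 in linear terms, 76.00 dB(A).
To meet 89 dB(A) overall, the treated cooling tower may contribute at most 10^(89/10) − 3.981e+07 = 7.545e+08, i.e. 88.78 dB(A).
So the cooling tower must be reduced from 96 to 88.78 dB(A): IL = 7.22 dB.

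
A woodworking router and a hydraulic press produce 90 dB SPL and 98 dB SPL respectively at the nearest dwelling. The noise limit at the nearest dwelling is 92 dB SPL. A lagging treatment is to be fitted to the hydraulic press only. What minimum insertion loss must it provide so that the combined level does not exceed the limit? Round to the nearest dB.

Fixed contribution from the other source: Σ 10^(L/10) = 10^(90/10) = 1.000e+09 (90.00 dB SPL).
To meet 92 dB SPL overall, the treated hydraulic press may contribute at most 10^(92/10) − 1.000e+09 = 5.849e+08, i.e. 87.67 dB SPL.
So the hydraulic press must be reduced from 98 to 87.67 dB SPL: IL = 10.33 dB.

10 dB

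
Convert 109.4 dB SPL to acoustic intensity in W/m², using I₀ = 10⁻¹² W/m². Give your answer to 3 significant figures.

0.0871 W/m²

I/I₀ = 10^(109.4/10) = 8.71e+10, so I = 8.71e+10 × 10⁻¹² W/m².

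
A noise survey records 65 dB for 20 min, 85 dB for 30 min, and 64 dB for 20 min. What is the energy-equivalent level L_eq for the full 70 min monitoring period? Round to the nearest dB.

81 dB

L_eq = 10·log₁₀[(1/T)·Σ tᵢ·10^(Lᵢ/10)] with T = 70 min.
Σ tᵢ·10^(Lᵢ/10) = 20·10^(65/10) + 30·10^(85/10) + 20·10^(64/10) = 9.600e+09.
L_eq = 10·log₁₀(9.600e+09/70) = 81.37 dB.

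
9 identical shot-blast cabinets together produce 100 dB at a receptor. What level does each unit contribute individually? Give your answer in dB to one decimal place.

90.5 dB

Dividing the total intensity by 9 lowers the level by 10·log₁₀ 9 = 9.542 dB: L₁ = 100 − 9.542.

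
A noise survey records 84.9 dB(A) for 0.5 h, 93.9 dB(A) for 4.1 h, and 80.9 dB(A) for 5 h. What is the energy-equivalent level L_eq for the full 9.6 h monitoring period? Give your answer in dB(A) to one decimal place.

90.5 dB(A)

Weight each interval's intensity by its duration and average over T = 9.6 h:
Σ tᵢ·10^(Lᵢ/10) = 0.5·10^(84.9/10) + 4.1·10^(93.9/10) + 5·10^(80.9/10) = 1.083e+10.
L_eq = 10·log₁₀(1.083e+10/9.6) = 90.53 dB(A).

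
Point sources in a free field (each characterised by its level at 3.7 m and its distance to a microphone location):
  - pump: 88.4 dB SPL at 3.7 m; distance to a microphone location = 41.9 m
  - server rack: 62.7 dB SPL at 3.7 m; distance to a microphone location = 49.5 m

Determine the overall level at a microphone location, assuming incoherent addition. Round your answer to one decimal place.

Apply inverse-square spreading to bring every level to the receiver, then sum 10^(L/10).
pump: 88.4 − 20·log₁₀(41.9/3.7) = 88.4 − 21.08 = 67.32 dB SPL.
server rack: 62.7 − 20·log₁₀(49.5/3.7) = 62.7 − 22.53 = 40.17 dB SPL.
Σ 10^(L/10) = 5.405e+06 → L_total = 10·log₁₀(5.405e+06) = 67.33 dB SPL.

67.3 dB SPL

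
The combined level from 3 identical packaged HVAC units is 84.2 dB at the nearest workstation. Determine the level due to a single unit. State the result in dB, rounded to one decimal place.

Dividing the total intensity by 3 lowers the level by 10·log₁₀ 3 = 4.771 dB: L₁ = 84.2 − 4.771.

79.4 dB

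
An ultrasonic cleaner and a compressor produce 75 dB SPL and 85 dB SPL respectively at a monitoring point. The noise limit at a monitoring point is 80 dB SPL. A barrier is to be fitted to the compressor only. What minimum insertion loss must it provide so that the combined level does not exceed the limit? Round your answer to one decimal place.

6.7 dB

The untreated sources together contribute 10^(75/10) = 3.162e+07, i.e. 75.00 dB SPL.
To meet 80 dB SPL overall, the treated compressor may contribute at most 10^(80/10) − 3.162e+07 = 6.838e+07, i.e. 78.35 dB SPL.
Required insertion loss = 85 − 78.35 = 6.65 dB.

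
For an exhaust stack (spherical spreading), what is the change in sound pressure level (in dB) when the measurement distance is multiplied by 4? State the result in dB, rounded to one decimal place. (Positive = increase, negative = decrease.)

-12.0 dB

A point source loses 6 dB per doubling of distance; generally ΔL = −20·log₁₀(r₂/r₁).
ΔL = −20·log₁₀(4) = -12.04 dB.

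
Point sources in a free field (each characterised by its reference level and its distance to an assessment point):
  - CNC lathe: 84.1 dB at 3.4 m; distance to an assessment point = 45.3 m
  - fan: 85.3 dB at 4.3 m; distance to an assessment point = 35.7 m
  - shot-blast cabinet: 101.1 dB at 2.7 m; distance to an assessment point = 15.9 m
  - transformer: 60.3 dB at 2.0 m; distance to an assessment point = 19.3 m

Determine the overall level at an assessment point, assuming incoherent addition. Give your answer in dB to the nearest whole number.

86 dB

First find each source's level at the receiver (point-source: −20·log₁₀(r/r_ref)), then combine on an intensity basis.
CNC lathe: 84.1 − 20·log₁₀(45.3/3.4) = 84.1 − 22.49 = 61.61 dB.
fan: 85.3 − 20·log₁₀(35.7/4.3) = 85.3 − 18.38 = 66.92 dB.
shot-blast cabinet: 101.1 − 20·log₁₀(15.9/2.7) = 101.1 − 15.40 = 85.70 dB.
transformer: 60.3 − 20·log₁₀(19.3/2.0) = 60.3 − 19.69 = 40.61 dB.
Σ 10^(L/10) = 3.779e+08 → L_total = 10·log₁₀(3.779e+08) = 85.77 dB.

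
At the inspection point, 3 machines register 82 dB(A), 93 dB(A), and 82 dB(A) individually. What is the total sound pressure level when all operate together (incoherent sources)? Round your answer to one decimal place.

For uncorrelated sources the intensities add, so convert each level to linear form, sum, and take 10·log₁₀ of the total.
Σ 10^(L/10) = 10^(82/10) + 10^(93/10) + 10^(82/10) = 2.312e+09.
L_total = 10·log₁₀(2.312e+09) = 93.64 dB(A).

93.6 dB(A)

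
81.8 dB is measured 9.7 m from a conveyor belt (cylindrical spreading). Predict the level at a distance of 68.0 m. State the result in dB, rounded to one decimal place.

Cylindrical spreading from a line source gives a 10·log₁₀(r₂/r₁) drop.
L₂ = 81.8 − 10·log₁₀(68.0/9.7) = 81.8 − 8.457 = 73.34 dB.

73.3 dB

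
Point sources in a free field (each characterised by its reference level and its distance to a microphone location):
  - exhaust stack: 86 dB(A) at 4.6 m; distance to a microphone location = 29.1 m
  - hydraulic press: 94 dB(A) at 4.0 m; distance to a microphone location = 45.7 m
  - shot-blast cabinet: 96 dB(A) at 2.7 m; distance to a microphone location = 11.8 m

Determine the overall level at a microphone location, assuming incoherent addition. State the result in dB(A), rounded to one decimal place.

83.8 dB(A)

First find each source's level at the receiver (point-source: −20·log₁₀(r/r_ref)), then combine on an intensity basis.
exhaust stack: 86 − 20·log₁₀(29.1/4.6) = 86 − 16.02 = 69.98 dB(A).
hydraulic press: 94 − 20·log₁₀(45.7/4.0) = 94 − 21.16 = 72.84 dB(A).
shot-blast cabinet: 96 − 20·log₁₀(11.8/2.7) = 96 − 12.81 = 83.19 dB(A).
Σ 10^(L/10) = 2.376e+08 → L_total = 10·log₁₀(2.376e+08) = 83.76 dB(A).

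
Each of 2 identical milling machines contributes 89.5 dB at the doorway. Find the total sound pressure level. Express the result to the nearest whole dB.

N identical incoherent sources raise the level by 10·log₁₀ N.
L_total = 89.5 + 10·log₁₀(2) = 89.5 + 3.010 = 92.51 dB.

93 dB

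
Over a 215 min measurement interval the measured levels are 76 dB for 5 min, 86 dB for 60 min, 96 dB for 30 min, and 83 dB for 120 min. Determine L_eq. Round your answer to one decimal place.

88.9 dB

The energy average is taken in the linear domain: L_eq = 10·log₁₀[(Σ tᵢ·10^(Lᵢ/10))/T], T = 215 min.
Σ tᵢ·10^(Lᵢ/10) = 5·10^(76/10) + 60·10^(86/10) + 30·10^(96/10) + 120·10^(83/10) = 1.675e+11.
L_eq = 10·log₁₀(1.675e+11/215) = 88.91 dB.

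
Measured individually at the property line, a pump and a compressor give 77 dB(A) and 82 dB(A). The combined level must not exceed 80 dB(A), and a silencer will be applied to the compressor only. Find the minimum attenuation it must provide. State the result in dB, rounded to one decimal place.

5.0 dB

The untreated sources together contribute 10^(77/10) = 5.012e+07, i.e. 77.00 dB(A).
The limit corresponds to 10^(80/10) = 1.000e+08; subtracting the fixed part leaves 4.988e+07 for the compressor, i.e. 76.98 dB(A).
So the compressor must be reduced from 82 to 76.98 dB(A): IL = 5.02 dB.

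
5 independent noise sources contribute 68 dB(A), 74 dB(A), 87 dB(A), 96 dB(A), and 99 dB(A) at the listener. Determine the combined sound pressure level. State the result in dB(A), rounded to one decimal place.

For uncorrelated sources the intensities add, so convert each level to linear form, sum, and take 10·log₁₀ of the total.
Σ 10^(L/10) = 10^(68/10) + 10^(74/10) + 10^(87/10) + 10^(96/10) + 10^(99/10) = 1.246e+10.
L_total = 10·log₁₀(1.246e+10) = 100.95 dB(A).

101.0 dB(A)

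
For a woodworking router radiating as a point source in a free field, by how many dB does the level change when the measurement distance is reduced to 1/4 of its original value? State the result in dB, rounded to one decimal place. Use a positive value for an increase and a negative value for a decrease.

+12.0 dB

With spherical spreading the level changes by −20·log₁₀(r₂/r₁).
ΔL = −20·log₁₀(0.25) = +12.04 dB.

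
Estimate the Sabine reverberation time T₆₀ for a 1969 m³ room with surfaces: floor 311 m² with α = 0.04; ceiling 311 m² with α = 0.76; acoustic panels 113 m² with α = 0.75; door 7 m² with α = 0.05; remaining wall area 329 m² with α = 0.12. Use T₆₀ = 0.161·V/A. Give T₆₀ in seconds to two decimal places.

0.85 s

Total absorption A = 311·0.04 + 311·0.76 + 113·0.75 + 7·0.05 + 329·0.12 = 373.38 m² sabins.
T₆₀ = 0.161 × 1969 / 373.38 = 0.849 s.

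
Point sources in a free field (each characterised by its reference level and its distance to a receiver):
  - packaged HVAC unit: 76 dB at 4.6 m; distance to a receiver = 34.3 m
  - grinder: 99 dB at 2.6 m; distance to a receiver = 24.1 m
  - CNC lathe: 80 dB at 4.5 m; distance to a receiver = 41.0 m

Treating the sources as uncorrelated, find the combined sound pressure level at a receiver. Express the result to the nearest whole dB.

Apply inverse-square spreading to bring every level to the receiver, then sum 10^(L/10).
packaged HVAC unit: 76 − 20·log₁₀(34.3/4.6) = 76 − 17.45 = 58.55 dB.
grinder: 99 − 20·log₁₀(24.1/2.6) = 99 − 19.34 = 79.66 dB.
CNC lathe: 80 − 20·log₁₀(41.0/4.5) = 80 − 19.19 = 60.81 dB.
Σ 10^(L/10) = 9.437e+07 → L_total = 10·log₁₀(9.437e+07) = 79.75 dB.

80 dB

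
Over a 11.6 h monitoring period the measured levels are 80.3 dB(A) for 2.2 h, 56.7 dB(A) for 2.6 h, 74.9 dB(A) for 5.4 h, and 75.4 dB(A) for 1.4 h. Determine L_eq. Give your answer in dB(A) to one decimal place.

L_eq = 10·log₁₀[(1/T)·Σ tᵢ·10^(Lᵢ/10)] with T = 11.6 h.
Σ tᵢ·10^(Lᵢ/10) = 2.2·10^(80.3/10) + 2.6·10^(56.7/10) + 5.4·10^(74.9/10) + 1.4·10^(75.4/10) = 4.524e+08.
L_eq = 10·log₁₀(4.524e+08/11.6) = 75.91 dB(A).

75.9 dB(A)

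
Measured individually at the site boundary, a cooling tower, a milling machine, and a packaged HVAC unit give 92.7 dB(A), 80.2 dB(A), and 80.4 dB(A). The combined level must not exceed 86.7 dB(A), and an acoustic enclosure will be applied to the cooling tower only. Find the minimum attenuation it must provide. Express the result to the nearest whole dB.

Fixed contribution from the other sources: Σ 10^(L/10) = 10^(80.2/10) + 10^(80.4/10) = 2.144e+08 (83.31 dB(A)).
To meet 86.7 dB(A) overall, the treated cooling tower may contribute at most 10^(86.7/10) − 2.144e+08 = 2.534e+08, i.e. 84.04 dB(A).
So the cooling tower must be reduced from 92.7 to 84.04 dB(A): IL = 8.66 dB.

9 dB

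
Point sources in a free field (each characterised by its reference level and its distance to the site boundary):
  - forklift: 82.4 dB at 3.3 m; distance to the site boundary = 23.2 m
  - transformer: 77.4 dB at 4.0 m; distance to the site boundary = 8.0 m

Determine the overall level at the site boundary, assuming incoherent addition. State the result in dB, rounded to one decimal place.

72.4 dB

First find each source's level at the receiver (point-source: −20·log₁₀(r/r_ref)), then combine on an intensity basis.
forklift: 82.4 − 20·log₁₀(23.2/3.3) = 82.4 − 16.94 = 65.46 dB.
transformer: 77.4 − 20·log₁₀(8.0/4.0) = 77.4 − 6.02 = 71.38 dB.
Σ 10^(L/10) = 1.725e+07 → L_total = 10·log₁₀(1.725e+07) = 72.37 dB.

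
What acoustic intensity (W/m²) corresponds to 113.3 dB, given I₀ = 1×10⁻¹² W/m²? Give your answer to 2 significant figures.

I = I₀·10^(L/10) = 10⁻¹² × 10^(113.3/10) = 10^(-0.670).

0.21 W/m²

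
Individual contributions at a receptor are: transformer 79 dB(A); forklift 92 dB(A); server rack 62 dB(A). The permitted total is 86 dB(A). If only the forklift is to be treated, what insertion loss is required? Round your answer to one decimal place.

7.0 dB

Everything except the forklift sums to 10^(79/10) + 10^(62/10) = 8.102e+07 in linear terms, 79.09 dB(A).
To meet 86 dB(A) overall, the treated forklift may contribute at most 10^(86/10) − 8.102e+07 = 3.171e+08, i.e. 85.01 dB(A).
Required insertion loss = 92 − 85.01 = 6.99 dB.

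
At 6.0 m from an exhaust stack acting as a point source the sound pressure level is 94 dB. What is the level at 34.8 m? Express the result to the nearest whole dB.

Spherical spreading from a point source gives a 20·log₁₀(r₂/r₁) drop.
L₂ = 94 − 20·log₁₀(34.8/6.0) = 94 − 15.269 = 78.73 dB.

79 dB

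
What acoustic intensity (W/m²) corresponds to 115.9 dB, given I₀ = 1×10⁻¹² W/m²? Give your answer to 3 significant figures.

0.389 W/m²

L = 10·log₁₀(I/I₀) ⇒ I = I₀·10^(L/10) = 10⁻¹² × 10^11.59.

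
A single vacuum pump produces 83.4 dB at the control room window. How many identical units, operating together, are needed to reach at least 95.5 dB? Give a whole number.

17

The shortfall is 95.5 − 83.4 = 12.1 dB, and N units add 10·log₁₀ N, so need 10·log₁₀ N ≥ 12.1.
N ≥ 10^(12.1/10) = 16.218, so N = 17.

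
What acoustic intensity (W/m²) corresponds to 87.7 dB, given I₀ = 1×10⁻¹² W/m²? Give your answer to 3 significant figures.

0.000589 W/m²

I/I₀ = 10^(87.7/10) = 5.888e+08, so I = 5.888e+08 × 10⁻¹² W/m².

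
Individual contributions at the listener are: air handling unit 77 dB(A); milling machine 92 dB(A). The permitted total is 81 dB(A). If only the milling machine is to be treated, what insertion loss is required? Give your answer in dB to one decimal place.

13.2 dB

Fixed contribution from the other source: Σ 10^(L/10) = 10^(77/10) = 5.012e+07 (77.00 dB(A)).
To meet 81 dB(A) overall, the treated milling machine may contribute at most 10^(81/10) − 5.012e+07 = 7.577e+07, i.e. 78.80 dB(A).
Required insertion loss = 92 − 78.80 = 13.20 dB.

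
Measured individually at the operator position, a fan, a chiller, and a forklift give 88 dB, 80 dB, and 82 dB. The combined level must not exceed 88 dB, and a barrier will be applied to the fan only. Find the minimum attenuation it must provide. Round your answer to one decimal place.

Fixed contribution from the other sources: Σ 10^(L/10) = 10^(80/10) + 10^(82/10) = 2.585e+08 (84.12 dB).
The limit corresponds to 10^(88/10) = 6.310e+08; subtracting the fixed part leaves 3.725e+08 for the fan, i.e. 85.71 dB.
So the fan must be reduced from 88 to 85.71 dB: IL = 2.29 dB.

2.3 dB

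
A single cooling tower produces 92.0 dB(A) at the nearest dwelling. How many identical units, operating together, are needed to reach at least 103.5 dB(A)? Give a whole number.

N identical sources give L₁ + 10·log₁₀ N, so require 10·log₁₀ N ≥ 103.5 − 92.0 = 11.5 dB.
N ≥ 10^(11.5/10) = 14.125, so N = 15.

15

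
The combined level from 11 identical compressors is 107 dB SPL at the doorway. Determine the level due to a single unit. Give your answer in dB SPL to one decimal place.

96.6 dB SPL

For N identical incoherent sources L_total = L₁ + 10·log₁₀ N, so L₁ = 107 − 10·log₁₀(11) = 107 − 10.414.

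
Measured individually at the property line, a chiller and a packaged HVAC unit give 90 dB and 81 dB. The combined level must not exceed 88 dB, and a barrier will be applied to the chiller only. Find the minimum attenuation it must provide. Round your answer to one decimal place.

The untreated sources together contribute 10^(81/10) = 1.259e+08, i.e. 81.00 dB.
To meet 88 dB overall, the treated chiller may contribute at most 10^(88/10) − 1.259e+08 = 5.051e+08, i.e. 87.03 dB.
So the chiller must be reduced from 90 to 87.03 dB: IL = 2.97 dB.

3.0 dB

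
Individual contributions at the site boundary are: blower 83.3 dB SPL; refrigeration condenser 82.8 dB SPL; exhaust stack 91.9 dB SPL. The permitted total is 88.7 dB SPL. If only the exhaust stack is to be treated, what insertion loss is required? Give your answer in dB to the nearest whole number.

The untreated sources together contribute 10^(83.3/10) + 10^(82.8/10) = 4.043e+08, i.e. 86.07 dB SPL.
The limit corresponds to 10^(88.7/10) = 7.413e+08; subtracting the fixed part leaves 3.370e+08 for the exhaust stack, i.e. 85.28 dB SPL.
So the exhaust stack must be reduced from 91.9 to 85.28 dB SPL: IL = 6.62 dB.

7 dB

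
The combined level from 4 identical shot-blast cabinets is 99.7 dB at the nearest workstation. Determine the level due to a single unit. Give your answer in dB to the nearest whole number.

94 dB

4 equal contributions raise the level by 10·log₁₀ 4 = 6.021 dB, so each unit alone gives 99.7 − 6.021.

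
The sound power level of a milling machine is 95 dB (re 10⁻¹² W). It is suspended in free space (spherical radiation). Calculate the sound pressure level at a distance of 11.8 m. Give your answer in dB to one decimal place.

62.6 dB

Free-field spherical radiation: L_p = L_w − 10·log₁₀(4π·r²), r = 11.8 m.
4π·r² = 1750 m², 10·log₁₀ of that is 32.430 dB.
L_p = 95 − 32.430 = 62.57 dB.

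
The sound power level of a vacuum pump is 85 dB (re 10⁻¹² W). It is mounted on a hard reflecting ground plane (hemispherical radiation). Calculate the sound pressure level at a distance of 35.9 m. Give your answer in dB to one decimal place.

The power spreads over a hemisphere of area 2π·r², so L_p = L_w − 10·log₁₀(2π·r²).
2π·r² = 8098 m², 10·log₁₀ of that is 39.084 dB.
L_p = 85 − 39.084 = 45.92 dB.

45.9 dB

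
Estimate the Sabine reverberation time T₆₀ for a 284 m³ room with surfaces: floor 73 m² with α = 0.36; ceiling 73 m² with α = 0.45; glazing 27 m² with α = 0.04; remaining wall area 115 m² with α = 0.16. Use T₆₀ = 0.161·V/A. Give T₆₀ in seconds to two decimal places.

0.58 s

Total absorption A = 73·0.36 + 73·0.45 + 27·0.04 + 115·0.16 = 78.61 m² sabins.
T₆₀ = 0.161 × 284 / 78.61 = 0.582 s.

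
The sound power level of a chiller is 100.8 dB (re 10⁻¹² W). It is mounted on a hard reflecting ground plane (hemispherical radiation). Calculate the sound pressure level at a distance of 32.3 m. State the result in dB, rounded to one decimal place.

The power spreads over a hemisphere of area 2π·r², so L_p = L_w − 10·log₁₀(2π·r²).
2π·r² = 6555 m², 10·log₁₀ of that is 38.166 dB.
L_p = 100.8 − 38.166 = 62.63 dB.

62.6 dB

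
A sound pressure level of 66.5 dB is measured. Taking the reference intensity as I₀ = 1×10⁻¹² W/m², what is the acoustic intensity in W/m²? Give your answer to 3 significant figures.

4.47e-06 W/m²

I/I₀ = 10^(66.5/10) = 4.467e+06, so I = 4.467e+06 × 10⁻¹² W/m².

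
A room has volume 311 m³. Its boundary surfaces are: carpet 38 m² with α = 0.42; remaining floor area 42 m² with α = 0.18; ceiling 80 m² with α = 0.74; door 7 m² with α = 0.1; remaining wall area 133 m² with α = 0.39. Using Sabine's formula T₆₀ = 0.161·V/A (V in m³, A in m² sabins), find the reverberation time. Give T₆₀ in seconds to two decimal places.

A = Σ Sᵢαᵢ = 38·0.42 + 42·0.18 + 80·0.74 + 7·0.1 + 133·0.39 = 135.29 m².
T₆₀ = 0.161·V/A = 0.161·311/135.29 = 0.370 s.

0.37 s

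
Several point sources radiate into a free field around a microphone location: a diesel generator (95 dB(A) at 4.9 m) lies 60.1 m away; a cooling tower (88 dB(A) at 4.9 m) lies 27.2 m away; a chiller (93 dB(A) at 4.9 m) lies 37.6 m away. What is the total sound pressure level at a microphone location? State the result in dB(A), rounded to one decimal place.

Propagate each source to the receiver with L = L_ref − 20·log₁₀(r/r_ref), then add intensities.
diesel generator: 95 − 20·log₁₀(60.1/4.9) = 95 − 21.77 = 73.23 dB(A).
cooling tower: 88 − 20·log₁₀(27.2/4.9) = 88 − 14.89 = 73.11 dB(A).
chiller: 93 − 20·log₁₀(37.6/4.9) = 93 − 17.70 = 75.30 dB(A).
Σ 10^(L/10) = 7.538e+07 → L_total = 10·log₁₀(7.538e+07) = 78.77 dB(A).

78.8 dB(A)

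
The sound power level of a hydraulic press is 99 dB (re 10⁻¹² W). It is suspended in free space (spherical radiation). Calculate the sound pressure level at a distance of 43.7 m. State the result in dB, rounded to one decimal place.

55.2 dB

Free-field spherical radiation: L_p = L_w − 10·log₁₀(4π·r²), r = 43.7 m.
4π·r² = 2.4e+04 m², 10·log₁₀ of that is 43.802 dB.
L_p = 99 − 43.802 = 55.20 dB.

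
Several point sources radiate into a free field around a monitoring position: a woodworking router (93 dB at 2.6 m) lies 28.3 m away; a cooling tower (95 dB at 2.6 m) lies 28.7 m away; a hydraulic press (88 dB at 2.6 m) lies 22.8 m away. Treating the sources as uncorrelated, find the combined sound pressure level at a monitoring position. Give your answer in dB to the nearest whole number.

Propagate each source to the receiver with L = L_ref − 20·log₁₀(r/r_ref), then add intensities.
woodworking router: 93 − 20·log₁₀(28.3/2.6) = 93 − 20.74 = 72.26 dB.
cooling tower: 95 − 20·log₁₀(28.7/2.6) = 95 − 20.86 = 74.14 dB.
hydraulic press: 88 − 20·log₁₀(22.8/2.6) = 88 − 18.86 = 69.14 dB.
Σ 10^(L/10) = 5.100e+07 → L_total = 10·log₁₀(5.100e+07) = 77.08 dB.

77 dB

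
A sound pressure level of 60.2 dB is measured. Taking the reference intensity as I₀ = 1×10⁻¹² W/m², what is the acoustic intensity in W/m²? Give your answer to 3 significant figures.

1.05e-06 W/m²

I/I₀ = 10^(60.2/10) = 1.047e+06, so I = 1.047e+06 × 10⁻¹² W/m².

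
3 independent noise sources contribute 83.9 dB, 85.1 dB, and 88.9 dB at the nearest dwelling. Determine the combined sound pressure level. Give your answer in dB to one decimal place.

Incoherent sources combine by intensity addition: L_total = 10·log₁₀(Σ 10^(L_i/10)).
Σ 10^(L/10) = 10^(83.9/10) + 10^(85.1/10) + 10^(88.9/10) = 1.345e+09.
L_total = 10·log₁₀(1.345e+09) = 91.29 dB.

91.3 dB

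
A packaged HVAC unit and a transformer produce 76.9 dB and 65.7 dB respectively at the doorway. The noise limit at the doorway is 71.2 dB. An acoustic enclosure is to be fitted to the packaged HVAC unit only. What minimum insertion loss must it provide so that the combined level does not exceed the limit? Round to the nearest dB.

7 dB

The untreated sources together contribute 10^(65.7/10) = 3.715e+06, i.e. 65.70 dB.
The limit corresponds to 10^(71.2/10) = 1.318e+07; subtracting the fixed part leaves 9.467e+06 for the packaged HVAC unit, i.e. 69.76 dB.
Required insertion loss = 76.9 − 69.76 = 7.14 dB.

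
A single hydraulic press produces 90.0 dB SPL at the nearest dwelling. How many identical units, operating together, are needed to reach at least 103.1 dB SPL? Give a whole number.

N identical sources give L₁ + 10·log₁₀ N, so require 10·log₁₀ N ≥ 103.1 − 90.0 = 13.1 dB.
N ≥ 10^(13.1/10) = 20.417, so N = 21.

21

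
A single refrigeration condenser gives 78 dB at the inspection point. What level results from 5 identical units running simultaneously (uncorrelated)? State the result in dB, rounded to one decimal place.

N identical incoherent sources raise the level by 10·log₁₀ N.
L_total = 78 + 10·log₁₀(5) = 78 + 6.990 = 84.99 dB.

85.0 dB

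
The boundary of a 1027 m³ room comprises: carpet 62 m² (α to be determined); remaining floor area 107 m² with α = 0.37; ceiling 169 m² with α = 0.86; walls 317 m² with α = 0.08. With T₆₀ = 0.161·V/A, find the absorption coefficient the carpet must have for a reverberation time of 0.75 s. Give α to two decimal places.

0.16

Required total absorption A = 0.161·1027/0.75 = 220.46 m².
Absorption from the other surfaces = 107·0.37 + 169·0.86 + 317·0.08 = 210.29 m², so the carpet must supply 10.17 m² over 62 m².
α = 10.17/62 = 0.164.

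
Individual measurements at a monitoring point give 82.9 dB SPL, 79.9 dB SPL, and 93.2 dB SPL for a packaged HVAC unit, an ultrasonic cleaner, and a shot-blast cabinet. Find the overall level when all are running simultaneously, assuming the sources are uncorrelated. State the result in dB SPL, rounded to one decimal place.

Incoherent sources combine by intensity addition: L_total = 10·log₁₀(Σ 10^(L_i/10)).
Σ 10^(L/10) = 10^(82.9/10) + 10^(79.9/10) + 10^(93.2/10) = 2.382e+09.
L_total = 10·log₁₀(2.382e+09) = 93.77 dB SPL.

93.8 dB SPL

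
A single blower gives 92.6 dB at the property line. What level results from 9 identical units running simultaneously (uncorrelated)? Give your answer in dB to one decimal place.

N identical incoherent sources raise the level by 10·log₁₀ N.
L_total = 92.6 + 10·log₁₀(9) = 92.6 + 9.542 = 102.14 dB.

102.1 dB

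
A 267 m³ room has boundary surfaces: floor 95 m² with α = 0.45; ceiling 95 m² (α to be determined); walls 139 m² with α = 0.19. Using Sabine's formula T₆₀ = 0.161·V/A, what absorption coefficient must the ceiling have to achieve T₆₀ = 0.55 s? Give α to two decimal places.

A = 0.161·V/T₆₀ = 0.161·267/0.55 = 78.16 m² sabins.
Absorption from the other surfaces = 95·0.45 + 139·0.19 = 69.16 m², so the ceiling must supply 9.00 m² over 95 m².
α = 9.00/95 = 0.095.

0.09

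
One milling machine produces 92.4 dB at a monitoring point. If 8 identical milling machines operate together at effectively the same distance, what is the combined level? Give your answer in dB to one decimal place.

With 8 equal, uncorrelated contributions the intensity is 8× that of one unit, giving a rise of 10·log₁₀ 8.
L_total = 92.4 + 10·log₁₀(8) = 92.4 + 9.031 = 101.43 dB.

101.4 dB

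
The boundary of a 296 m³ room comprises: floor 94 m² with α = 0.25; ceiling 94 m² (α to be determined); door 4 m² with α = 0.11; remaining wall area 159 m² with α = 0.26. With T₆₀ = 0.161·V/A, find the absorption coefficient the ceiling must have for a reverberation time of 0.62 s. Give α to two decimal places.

0.12

A = 0.161·V/T₆₀ = 0.161·296/0.62 = 76.86 m² sabins.
Absorption from the other surfaces = 94·0.25 + 4·0.11 + 159·0.26 = 65.28 m², so the ceiling must supply 11.58 m² over 94 m².
α = 11.58/94 = 0.123.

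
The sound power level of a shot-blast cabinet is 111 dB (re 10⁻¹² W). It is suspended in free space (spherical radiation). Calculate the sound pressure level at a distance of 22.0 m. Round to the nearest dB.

73 dB

L_p = L_w − 10·log₁₀(4π·r²) with r = 22.0 m.
4π·r² = 6082 m², 10·log₁₀ of that is 37.841 dB.
L_p = 111 − 37.841 = 73.16 dB.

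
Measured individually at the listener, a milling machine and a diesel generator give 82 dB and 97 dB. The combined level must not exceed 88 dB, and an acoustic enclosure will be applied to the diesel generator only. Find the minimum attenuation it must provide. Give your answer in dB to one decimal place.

10.3 dB

Everything except the diesel generator sums to 10^(82/10) = 1.585e+08 in linear terms, 82.00 dB.
The limit corresponds to 10^(88/10) = 6.310e+08; subtracting the fixed part leaves 4.725e+08 for the diesel generator, i.e. 86.74 dB.
So the diesel generator must be reduced from 97 to 86.74 dB: IL = 10.26 dB.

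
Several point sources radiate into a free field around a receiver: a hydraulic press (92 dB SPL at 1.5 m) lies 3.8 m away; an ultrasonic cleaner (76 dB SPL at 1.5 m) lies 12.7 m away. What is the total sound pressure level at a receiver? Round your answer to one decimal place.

83.9 dB SPL

First find each source's level at the receiver (point-source: −20·log₁₀(r/r_ref)), then combine on an intensity basis.
hydraulic press: 92 − 20·log₁₀(3.8/1.5) = 92 − 8.07 = 83.93 dB SPL.
ultrasonic cleaner: 76 − 20·log₁₀(12.7/1.5) = 76 − 18.55 = 57.45 dB SPL.
Σ 10^(L/10) = 2.475e+08 → L_total = 10·log₁₀(2.475e+08) = 83.94 dB SPL.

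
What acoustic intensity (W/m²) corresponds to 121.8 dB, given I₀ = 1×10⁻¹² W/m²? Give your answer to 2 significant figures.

I = I₀·10^(L/10) = 10⁻¹² × 10^(121.8/10) = 10^(0.180).

1.5 W/m²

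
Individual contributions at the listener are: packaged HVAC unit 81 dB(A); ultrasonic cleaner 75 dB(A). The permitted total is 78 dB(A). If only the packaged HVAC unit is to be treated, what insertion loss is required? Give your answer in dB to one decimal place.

Fixed contribution from the other source: Σ 10^(L/10) = 10^(75/10) = 3.162e+07 (75.00 dB(A)).
To meet 78 dB(A) overall, the treated packaged HVAC unit may contribute at most 10^(78/10) − 3.162e+07 = 3.147e+07, i.e. 74.98 dB(A).
Required insertion loss = 81 − 74.98 = 6.02 dB.

6.0 dB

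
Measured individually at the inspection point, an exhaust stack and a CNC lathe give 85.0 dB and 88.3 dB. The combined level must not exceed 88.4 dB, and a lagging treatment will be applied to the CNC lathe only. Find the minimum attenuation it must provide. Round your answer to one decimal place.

The untreated sources together contribute 10^(85.0/10) = 3.162e+08, i.e. 85.00 dB.
To meet 88.4 dB overall, the treated CNC lathe may contribute at most 10^(88.4/10) − 3.162e+08 = 3.756e+08, i.e. 85.75 dB.
Required insertion loss = 88.3 − 85.75 = 2.55 dB.

2.6 dB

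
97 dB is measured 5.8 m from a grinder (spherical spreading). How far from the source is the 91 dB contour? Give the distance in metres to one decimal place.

11.6 m

Point-source spreading drops the level by 20·log₁₀(r₂/r₁); inverting, r₂/r₁ = 10^(ΔL/20).
r₂ = 5.8·10^((97−91)/20) = 5.8·10^(6.0/20) = 11.57 m.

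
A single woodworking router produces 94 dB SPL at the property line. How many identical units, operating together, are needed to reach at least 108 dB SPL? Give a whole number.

26

Need L₁ + 10·log₁₀ N ≥ 108, i.e. log₁₀ N ≥ 1.40.
N ≥ 10^(14.0/10) = 25.119, so N = 26.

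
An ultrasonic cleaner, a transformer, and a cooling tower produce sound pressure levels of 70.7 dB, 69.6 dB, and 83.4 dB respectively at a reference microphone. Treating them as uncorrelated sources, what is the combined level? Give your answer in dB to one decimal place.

Incoherent sources combine by intensity addition: L_total = 10·log₁₀(Σ 10^(L_i/10)).
Σ 10^(L/10) = 10^(70.7/10) + 10^(69.6/10) + 10^(83.4/10) = 2.396e+08.
L_total = 10·log₁₀(2.396e+08) = 83.80 dB.

83.8 dB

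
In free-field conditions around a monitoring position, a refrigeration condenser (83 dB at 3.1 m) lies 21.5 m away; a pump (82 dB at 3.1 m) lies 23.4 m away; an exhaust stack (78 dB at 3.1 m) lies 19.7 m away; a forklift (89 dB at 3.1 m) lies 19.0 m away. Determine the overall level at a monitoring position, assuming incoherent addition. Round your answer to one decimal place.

Apply inverse-square spreading to bring every level to the receiver, then sum 10^(L/10).
refrigeration condenser: 83 − 20·log₁₀(21.5/3.1) = 83 − 16.82 = 66.18 dB.
pump: 82 − 20·log₁₀(23.4/3.1) = 82 − 17.56 = 64.44 dB.
exhaust stack: 78 − 20·log₁₀(19.7/3.1) = 78 − 16.06 = 61.94 dB.
forklift: 89 − 20·log₁₀(19.0/3.1) = 89 − 15.75 = 73.25 dB.
Σ 10^(L/10) = 2.964e+07 → L_total = 10·log₁₀(2.964e+07) = 74.72 dB.

74.7 dB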